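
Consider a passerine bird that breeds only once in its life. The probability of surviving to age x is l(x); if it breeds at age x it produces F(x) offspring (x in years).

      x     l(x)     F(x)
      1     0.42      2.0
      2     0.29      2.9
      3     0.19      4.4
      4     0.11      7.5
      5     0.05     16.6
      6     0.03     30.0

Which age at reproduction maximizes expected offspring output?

Expected offspring if breeding at age x = l(x) × F(x):
  age 1: 0.42 × 2.0 = 0.840
  age 2: 0.29 × 2.9 = 0.841
  age 3: 0.19 × 4.4 = 0.836
  age 4: 0.11 × 7.5 = 0.825
  age 5: 0.05 × 16.6 = 0.830
  age 6: 0.03 × 30.0 = 0.900
Maximum at age 6 (0.900).

6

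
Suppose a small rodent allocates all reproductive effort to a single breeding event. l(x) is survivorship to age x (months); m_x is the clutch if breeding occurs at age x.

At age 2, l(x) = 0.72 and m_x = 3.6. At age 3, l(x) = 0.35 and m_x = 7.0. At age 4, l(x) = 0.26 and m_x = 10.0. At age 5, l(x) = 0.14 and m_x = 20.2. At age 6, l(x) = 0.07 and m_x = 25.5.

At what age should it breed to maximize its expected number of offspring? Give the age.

Expected offspring if breeding at age x = l(x) × m_x:
  age 2: 0.72 × 3.6 = 2.592
  age 3: 0.35 × 7.0 = 2.450
  age 4: 0.26 × 10.0 = 2.600
  age 5: 0.14 × 20.2 = 2.828
  age 6: 0.07 × 25.5 = 1.785
Maximum at age 5 (2.828).

5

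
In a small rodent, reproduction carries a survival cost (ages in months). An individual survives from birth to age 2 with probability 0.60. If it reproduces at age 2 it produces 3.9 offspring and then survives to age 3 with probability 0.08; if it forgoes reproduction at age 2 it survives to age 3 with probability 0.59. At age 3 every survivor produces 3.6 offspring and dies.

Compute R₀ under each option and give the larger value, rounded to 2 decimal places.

breed at age 2: R₀ = 0.60 × (3.9 + 0.08 × 3.6) = 0.60 × 4.1880 = 2.5128
delay to age 3: R₀ = 0.60 × (0.59 × 3.6) = 0.60 × 2.1240 = 1.2744
Higher: breed at age 2 (2.5128).

2.51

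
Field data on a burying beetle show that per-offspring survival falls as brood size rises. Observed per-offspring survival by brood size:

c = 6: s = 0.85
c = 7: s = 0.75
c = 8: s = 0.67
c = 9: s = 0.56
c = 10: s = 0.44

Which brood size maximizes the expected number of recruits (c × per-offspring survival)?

8

Expected recruits = c × s(c):
  c=6: 6 × 0.85 = 5.100
  c=7: 7 × 0.75 = 5.250
  c=8: 8 × 0.67 = 5.360
  c=9: 9 × 0.56 = 5.040
  c=10: 10 × 0.44 = 4.400
Maximum at c = 8 (5.360 recruits).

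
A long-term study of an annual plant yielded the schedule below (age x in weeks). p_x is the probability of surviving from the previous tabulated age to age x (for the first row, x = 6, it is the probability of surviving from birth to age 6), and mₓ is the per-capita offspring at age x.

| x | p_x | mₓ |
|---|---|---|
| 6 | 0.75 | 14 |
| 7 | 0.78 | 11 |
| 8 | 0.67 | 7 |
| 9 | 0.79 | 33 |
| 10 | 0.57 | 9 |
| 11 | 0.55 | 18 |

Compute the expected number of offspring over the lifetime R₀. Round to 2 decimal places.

Survivorship from birth: l_x = p_6·p_7·…·p_x.
  l_6 = 0.75000
  l_7 = 0.58500
  l_8 = 0.39195
  l_9 = 0.30964
  l_10 = 0.17650
  l_11 = 0.09707
R₀ = Σ l_x mₓ:
  age 6: 0.75000 × 14 = 10.5000
  age 7: 0.58500 × 11 = 6.4350
  age 8: 0.39195 × 7 = 2.7437
  age 9: 0.30964 × 33 = 10.2181
  age 10: 0.17650 × 9 = 1.5885
  age 11: 0.09707 × 18 = 1.7473
R₀ = 10.5000 + 6.4350 + 2.7437 + 10.2181 + 1.5885 + 1.7473 = 33.2325

33.23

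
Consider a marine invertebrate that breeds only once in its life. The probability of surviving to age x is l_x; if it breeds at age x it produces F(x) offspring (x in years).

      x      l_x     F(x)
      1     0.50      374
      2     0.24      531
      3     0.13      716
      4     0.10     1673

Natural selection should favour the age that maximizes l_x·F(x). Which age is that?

Expected offspring if breeding at age x = l_x × F(x):
  age 1: 0.50 × 374 = 187.000
  age 2: 0.24 × 531 = 127.440
  age 3: 0.13 × 716 = 93.080
  age 4: 0.10 × 1673 = 167.300
Maximum at age 1 (187.000).

1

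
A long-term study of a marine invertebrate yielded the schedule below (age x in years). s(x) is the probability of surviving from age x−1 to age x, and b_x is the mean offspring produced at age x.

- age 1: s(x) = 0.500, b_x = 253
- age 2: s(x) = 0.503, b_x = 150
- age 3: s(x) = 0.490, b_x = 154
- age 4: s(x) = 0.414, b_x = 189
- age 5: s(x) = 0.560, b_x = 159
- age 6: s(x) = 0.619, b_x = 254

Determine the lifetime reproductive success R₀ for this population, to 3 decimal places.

Survivorship from birth: l_x = s_1·s_2·…·s_x.
  l_1 = 0.50000
  l_2 = 0.25150
  l_3 = 0.12323
  l_4 = 0.05102
  l_5 = 0.02857
  l_6 = 0.01769
R₀ = Σ l_x b_x:
  age 1: 0.50000 × 253 = 126.5000
  age 2: 0.25150 × 150 = 37.7250
  age 3: 0.12323 × 154 = 18.9774
  age 4: 0.05102 × 189 = 9.6428
  age 5: 0.02857 × 159 = 4.5426
  age 6: 0.01769 × 254 = 4.4933
R₀ = 126.5000 + 37.7250 + 18.9774 + 9.6428 + 4.5426 + 4.4933 = 201.8811

201.881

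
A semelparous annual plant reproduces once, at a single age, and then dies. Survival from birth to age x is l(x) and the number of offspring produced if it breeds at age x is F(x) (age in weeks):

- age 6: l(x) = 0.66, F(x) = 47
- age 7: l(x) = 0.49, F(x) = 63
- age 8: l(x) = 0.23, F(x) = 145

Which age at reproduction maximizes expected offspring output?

8

Expected offspring if breeding at age x = l(x) × F(x):
  age 6: 0.66 × 47 = 31.020
  age 7: 0.49 × 63 = 30.870
  age 8: 0.23 × 145 = 33.350
Maximum at age 8 (33.350).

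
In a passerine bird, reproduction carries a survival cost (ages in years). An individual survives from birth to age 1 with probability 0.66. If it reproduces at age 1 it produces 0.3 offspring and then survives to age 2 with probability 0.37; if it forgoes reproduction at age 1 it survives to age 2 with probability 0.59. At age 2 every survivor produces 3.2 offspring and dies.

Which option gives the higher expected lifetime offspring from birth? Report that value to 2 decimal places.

breed at age 1: R₀ = 0.66 × (0.3 + 0.37 × 3.2) = 0.66 × 1.4840 = 0.9794
delay to age 2: R₀ = 0.66 × (0.59 × 3.2) = 0.66 × 1.8880 = 1.2461
Higher: delay to age 2 (1.2461).

1.25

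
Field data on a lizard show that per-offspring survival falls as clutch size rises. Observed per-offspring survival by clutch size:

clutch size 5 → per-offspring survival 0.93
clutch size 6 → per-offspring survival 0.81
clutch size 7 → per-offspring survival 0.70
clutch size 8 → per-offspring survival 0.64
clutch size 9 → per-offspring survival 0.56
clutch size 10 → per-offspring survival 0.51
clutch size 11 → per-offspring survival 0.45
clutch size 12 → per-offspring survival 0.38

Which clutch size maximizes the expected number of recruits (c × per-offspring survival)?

Expected recruits = c × s(c):
  c=5: 5 × 0.93 = 4.650
  c=6: 6 × 0.81 = 4.860
  c=7: 7 × 0.70 = 4.900
  c=8: 8 × 0.64 = 5.120
  c=9: 9 × 0.56 = 5.040
  c=10: 10 × 0.51 = 5.100
  c=11: 11 × 0.45 = 4.950
  c=12: 12 × 0.38 = 4.560
Maximum at c = 8 (5.120 recruits).

8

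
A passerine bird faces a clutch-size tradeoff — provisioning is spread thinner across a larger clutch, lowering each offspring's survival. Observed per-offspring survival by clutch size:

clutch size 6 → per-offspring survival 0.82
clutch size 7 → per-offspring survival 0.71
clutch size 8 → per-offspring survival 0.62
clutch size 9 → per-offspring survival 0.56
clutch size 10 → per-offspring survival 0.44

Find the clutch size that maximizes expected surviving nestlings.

Expected surviving nestlings = c × s(c):
  c=6: 6 × 0.82 = 4.920
  c=7: 7 × 0.71 = 4.970
  c=8: 8 × 0.62 = 4.960
  c=9: 9 × 0.56 = 5.040
  c=10: 10 × 0.44 = 4.400
Maximum at c = 9 (5.040 surviving nestlings).

9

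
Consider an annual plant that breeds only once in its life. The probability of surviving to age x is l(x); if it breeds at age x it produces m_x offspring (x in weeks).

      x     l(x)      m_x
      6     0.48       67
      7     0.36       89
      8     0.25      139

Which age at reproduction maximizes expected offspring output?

Expected offspring if breeding at age x = l(x) × m_x:
  age 6: 0.48 × 67 = 32.160
  age 7: 0.36 × 89 = 32.040
  age 8: 0.25 × 139 = 34.750
Maximum at age 8 (34.750).

8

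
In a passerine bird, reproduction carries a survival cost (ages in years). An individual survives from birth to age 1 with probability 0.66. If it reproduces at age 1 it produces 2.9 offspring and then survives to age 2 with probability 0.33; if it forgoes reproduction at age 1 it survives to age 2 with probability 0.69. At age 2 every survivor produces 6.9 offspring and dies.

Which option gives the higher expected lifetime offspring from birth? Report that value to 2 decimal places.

breed at age 1: R₀ = 0.66 × (2.9 + 0.33 × 6.9) = 0.66 × 5.1770 = 3.4168
delay to age 2: R₀ = 0.66 × (0.69 × 6.9) = 0.66 × 4.7610 = 3.1423
Higher: breed at age 1 (3.4168).

3.42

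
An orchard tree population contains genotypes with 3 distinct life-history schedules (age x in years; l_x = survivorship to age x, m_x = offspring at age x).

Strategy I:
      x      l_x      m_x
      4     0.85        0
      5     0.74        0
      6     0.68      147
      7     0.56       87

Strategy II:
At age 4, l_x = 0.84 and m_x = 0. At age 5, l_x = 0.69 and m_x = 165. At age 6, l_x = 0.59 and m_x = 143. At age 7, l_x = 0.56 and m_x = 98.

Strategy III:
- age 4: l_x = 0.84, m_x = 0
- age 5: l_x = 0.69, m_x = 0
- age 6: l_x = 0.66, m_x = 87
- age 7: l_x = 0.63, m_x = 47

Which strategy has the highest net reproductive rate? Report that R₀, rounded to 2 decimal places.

Strategy I: R₀ = 0.85×0 + 0.74×0 + 0.68×147 + 0.56×87 = 148.6800
Strategy II: R₀ = 0.84×0 + 0.69×165 + 0.59×143 + 0.56×98 = 253.1000
Strategy III: R₀ = 0.84×0 + 0.69×0 + 0.66×87 + 0.63×47 = 87.0300
Highest R₀: strategy II with 253.1000.

253.10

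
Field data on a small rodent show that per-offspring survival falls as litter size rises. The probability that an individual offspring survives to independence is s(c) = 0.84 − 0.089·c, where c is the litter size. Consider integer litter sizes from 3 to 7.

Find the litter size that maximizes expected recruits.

Expected recruits = c × s(c):
  c=3: 3 × 0.573 = 1.719
  c=4: 4 × 0.484 = 1.936
  c=5: 5 × 0.395 = 1.975
  c=6: 6 × 0.306 = 1.836
  c=7: 7 × 0.217 = 1.519
Maximum at c = 5 (1.975 recruits).

5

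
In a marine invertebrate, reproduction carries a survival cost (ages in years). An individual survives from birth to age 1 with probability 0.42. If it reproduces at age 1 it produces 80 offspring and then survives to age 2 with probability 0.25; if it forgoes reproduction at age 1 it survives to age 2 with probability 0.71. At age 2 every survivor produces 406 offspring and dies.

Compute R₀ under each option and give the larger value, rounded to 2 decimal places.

breed at age 1: R₀ = 0.42 × (80 + 0.25 × 406) = 0.42 × 181.5000 = 76.2300
delay to age 2: R₀ = 0.42 × (0.71 × 406) = 0.42 × 288.2600 = 121.0692
Higher: delay to age 2 (121.0692).

121.07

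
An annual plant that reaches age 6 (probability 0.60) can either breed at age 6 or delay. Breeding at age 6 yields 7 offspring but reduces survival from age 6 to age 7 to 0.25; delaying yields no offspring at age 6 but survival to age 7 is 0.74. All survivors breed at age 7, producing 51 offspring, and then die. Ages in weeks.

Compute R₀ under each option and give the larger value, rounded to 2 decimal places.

breed at age 6: R₀ = 0.60 × (7 + 0.25 × 51) = 0.60 × 19.7500 = 11.8500
delay to age 7: R₀ = 0.60 × (0.74 × 51) = 0.60 × 37.7400 = 22.6440
Higher: delay to age 7 (22.6440).

22.64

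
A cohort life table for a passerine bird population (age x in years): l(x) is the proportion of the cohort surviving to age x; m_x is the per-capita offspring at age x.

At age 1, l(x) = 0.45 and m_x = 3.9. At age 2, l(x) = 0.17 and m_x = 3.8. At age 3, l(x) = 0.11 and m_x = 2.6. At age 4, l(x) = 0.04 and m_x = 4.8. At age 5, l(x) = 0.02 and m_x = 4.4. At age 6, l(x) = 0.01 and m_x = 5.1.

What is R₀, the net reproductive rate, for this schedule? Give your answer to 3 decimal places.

R₀ = Σ l(x) m_x:
  age 1: 0.45 × 3.9 = 1.7550
  age 2: 0.17 × 3.8 = 0.6460
  age 3: 0.11 × 2.6 = 0.2860
  age 4: 0.04 × 4.8 = 0.1920
  age 5: 0.02 × 4.4 = 0.0880
  age 6: 0.01 × 5.1 = 0.0510
R₀ = 1.7550 + 0.6460 + 0.2860 + 0.1920 + 0.0880 + 0.0510 = 3.0180

3.018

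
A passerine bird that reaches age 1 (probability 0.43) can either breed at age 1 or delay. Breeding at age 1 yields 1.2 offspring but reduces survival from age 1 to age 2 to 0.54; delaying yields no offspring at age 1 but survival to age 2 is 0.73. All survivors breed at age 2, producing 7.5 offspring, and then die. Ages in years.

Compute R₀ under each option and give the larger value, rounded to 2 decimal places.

breed at age 1: R₀ = 0.43 × (1.2 + 0.54 × 7.5) = 0.43 × 5.2500 = 2.2575
delay to age 2: R₀ = 0.43 × (0.73 × 7.5) = 0.43 × 5.4750 = 2.3542
Higher: delay to age 2 (2.3542).

2.35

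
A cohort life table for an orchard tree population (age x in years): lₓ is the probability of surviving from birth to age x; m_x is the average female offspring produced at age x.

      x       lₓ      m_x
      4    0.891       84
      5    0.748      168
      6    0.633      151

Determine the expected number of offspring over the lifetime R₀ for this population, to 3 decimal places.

296.091

R₀ = Σ lₓ m_x:
  age 4: 0.891 × 84 = 74.8440
  age 5: 0.748 × 168 = 125.6640
  age 6: 0.633 × 151 = 95.5830
R₀ = 74.8440 + 125.6640 + 95.5830 = 296.0910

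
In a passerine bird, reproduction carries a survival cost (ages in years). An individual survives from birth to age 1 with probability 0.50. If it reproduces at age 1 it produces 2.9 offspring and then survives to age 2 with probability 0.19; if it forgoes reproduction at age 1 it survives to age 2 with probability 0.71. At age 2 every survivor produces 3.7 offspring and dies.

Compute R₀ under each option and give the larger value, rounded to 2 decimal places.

1.80

breed at age 1: R₀ = 0.50 × (2.9 + 0.19 × 3.7) = 0.50 × 3.6030 = 1.8015
delay to age 2: R₀ = 0.50 × (0.71 × 3.7) = 0.50 × 2.6270 = 1.3135
Higher: breed at age 1 (1.8015).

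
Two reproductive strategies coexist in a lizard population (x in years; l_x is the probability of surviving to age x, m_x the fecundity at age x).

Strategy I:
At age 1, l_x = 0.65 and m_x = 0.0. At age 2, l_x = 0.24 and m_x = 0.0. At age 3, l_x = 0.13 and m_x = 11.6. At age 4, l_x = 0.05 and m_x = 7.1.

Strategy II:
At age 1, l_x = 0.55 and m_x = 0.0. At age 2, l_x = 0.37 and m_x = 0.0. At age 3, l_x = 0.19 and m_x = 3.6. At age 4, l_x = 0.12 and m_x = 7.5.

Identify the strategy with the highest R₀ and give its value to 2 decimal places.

Strategy I: R₀ = 0.65×0.0 + 0.24×0.0 + 0.13×11.6 + 0.05×7.1 = 1.8630
Strategy II: R₀ = 0.55×0.0 + 0.37×0.0 + 0.19×3.6 + 0.12×7.5 = 1.5840
Highest R₀: strategy I with 1.8630.

1.86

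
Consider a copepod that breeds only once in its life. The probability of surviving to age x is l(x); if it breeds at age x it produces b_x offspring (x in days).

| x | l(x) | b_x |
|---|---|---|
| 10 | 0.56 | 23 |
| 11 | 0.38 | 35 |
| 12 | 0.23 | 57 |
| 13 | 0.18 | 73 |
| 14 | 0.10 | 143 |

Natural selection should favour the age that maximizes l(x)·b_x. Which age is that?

14

Expected offspring if breeding at age x = l(x) × b_x:
  age 10: 0.56 × 23 = 12.880
  age 11: 0.38 × 35 = 13.300
  age 12: 0.23 × 57 = 13.110
  age 13: 0.18 × 73 = 13.140
  age 14: 0.10 × 143 = 14.300
Maximum at age 14 (14.300).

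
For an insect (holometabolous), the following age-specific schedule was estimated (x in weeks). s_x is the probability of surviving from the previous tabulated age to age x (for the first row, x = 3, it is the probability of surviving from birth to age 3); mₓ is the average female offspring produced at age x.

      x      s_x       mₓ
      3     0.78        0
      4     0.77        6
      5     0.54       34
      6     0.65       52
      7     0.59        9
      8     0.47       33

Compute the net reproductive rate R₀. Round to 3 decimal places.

Survivorship from birth: l_x = s_3·s_4·…·s_x.
  l_3 = 0.78000
  l_4 = 0.60060
  l_5 = 0.32432
  l_6 = 0.21081
  l_7 = 0.12438
  l_8 = 0.05846
R₀ = Σ l_x mₓ:
  age 3: 0.78000 × 0 = 0.0000
  age 4: 0.60060 × 6 = 3.6036
  age 5: 0.32432 × 34 = 11.0269
  age 6: 0.21081 × 52 = 10.9621
  age 7: 0.12438 × 9 = 1.1194
  age 8: 0.05846 × 33 = 1.9292
R₀ = 0.0000 + 3.6036 + 11.0269 + 10.9621 + 1.1194 + 1.9292 = 28.6412

28.641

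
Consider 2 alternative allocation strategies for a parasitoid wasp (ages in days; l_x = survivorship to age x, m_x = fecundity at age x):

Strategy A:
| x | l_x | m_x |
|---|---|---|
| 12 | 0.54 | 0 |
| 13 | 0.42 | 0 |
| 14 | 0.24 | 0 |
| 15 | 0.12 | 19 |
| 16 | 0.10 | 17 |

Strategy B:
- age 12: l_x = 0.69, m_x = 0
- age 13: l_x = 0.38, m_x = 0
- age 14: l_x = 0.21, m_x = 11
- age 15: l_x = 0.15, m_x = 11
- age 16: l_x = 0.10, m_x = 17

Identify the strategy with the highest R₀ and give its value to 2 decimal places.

5.66

Strategy A: R₀ = 0.54×0 + 0.42×0 + 0.24×0 + 0.12×19 + 0.10×17 = 3.9800
Strategy B: R₀ = 0.69×0 + 0.38×0 + 0.21×11 + 0.15×11 + 0.10×17 = 5.6600
Highest R₀: strategy B with 5.6600.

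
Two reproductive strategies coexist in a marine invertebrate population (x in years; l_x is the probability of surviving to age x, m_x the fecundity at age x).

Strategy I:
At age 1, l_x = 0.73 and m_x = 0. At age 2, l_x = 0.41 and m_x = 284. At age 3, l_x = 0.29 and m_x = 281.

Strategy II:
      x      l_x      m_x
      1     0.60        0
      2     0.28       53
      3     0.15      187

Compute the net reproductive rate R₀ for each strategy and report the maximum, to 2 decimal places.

197.93

Strategy I: R₀ = 0.73×0 + 0.41×284 + 0.29×281 = 197.9300
Strategy II: R₀ = 0.60×0 + 0.28×53 + 0.15×187 = 42.8900
Highest R₀: strategy I with 197.9300.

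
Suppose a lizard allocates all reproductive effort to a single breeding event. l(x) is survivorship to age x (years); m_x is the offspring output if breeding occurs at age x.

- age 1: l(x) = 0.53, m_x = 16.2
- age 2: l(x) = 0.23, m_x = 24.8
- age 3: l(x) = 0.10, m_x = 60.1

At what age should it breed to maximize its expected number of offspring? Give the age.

Expected offspring if breeding at age x = l(x) × m_x:
  age 1: 0.53 × 16.2 = 8.586
  age 2: 0.23 × 24.8 = 5.704
  age 3: 0.10 × 60.1 = 6.010
Maximum at age 1 (8.586).

1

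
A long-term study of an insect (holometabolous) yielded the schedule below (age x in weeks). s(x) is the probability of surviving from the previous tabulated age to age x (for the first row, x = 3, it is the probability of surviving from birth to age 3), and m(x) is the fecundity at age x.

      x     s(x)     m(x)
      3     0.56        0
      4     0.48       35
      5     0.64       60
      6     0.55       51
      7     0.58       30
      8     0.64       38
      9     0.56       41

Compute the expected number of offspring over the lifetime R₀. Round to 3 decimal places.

28.343

Survivorship from birth: l_x = s_3·s_4·…·s_x.
  l_3 = 0.56000
  l_4 = 0.26880
  l_5 = 0.17203
  l_6 = 0.09462
  l_7 = 0.05488
  l_8 = 0.03512
  l_9 = 0.01967
R₀ = Σ l_x m(x):
  age 3: 0.56000 × 0 = 0.0000
  age 4: 0.26880 × 35 = 9.4080
  age 5: 0.17203 × 60 = 10.3218
  age 6: 0.09462 × 51 = 4.8256
  age 7: 0.05488 × 30 = 1.6464
  age 8: 0.03512 × 38 = 1.3346
  age 9: 0.01967 × 41 = 0.8065
R₀ = 0.0000 + 9.4080 + 10.3218 + 4.8256 + 1.6464 + 1.3346 + 0.8065 = 28.3428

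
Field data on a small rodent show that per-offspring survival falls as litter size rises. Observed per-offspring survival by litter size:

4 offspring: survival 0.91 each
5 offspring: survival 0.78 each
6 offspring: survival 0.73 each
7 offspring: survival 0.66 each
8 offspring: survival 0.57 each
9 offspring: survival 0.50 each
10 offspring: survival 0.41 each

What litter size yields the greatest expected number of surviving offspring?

7

Expected surviving offspring = c × s(c):
  c=4: 4 × 0.91 = 3.640
  c=5: 5 × 0.78 = 3.900
  c=6: 6 × 0.73 = 4.380
  c=7: 7 × 0.66 = 4.620
  c=8: 8 × 0.57 = 4.560
  c=9: 9 × 0.50 = 4.500
  c=10: 10 × 0.41 = 4.100
Maximum at c = 7 (4.620 surviving offspring).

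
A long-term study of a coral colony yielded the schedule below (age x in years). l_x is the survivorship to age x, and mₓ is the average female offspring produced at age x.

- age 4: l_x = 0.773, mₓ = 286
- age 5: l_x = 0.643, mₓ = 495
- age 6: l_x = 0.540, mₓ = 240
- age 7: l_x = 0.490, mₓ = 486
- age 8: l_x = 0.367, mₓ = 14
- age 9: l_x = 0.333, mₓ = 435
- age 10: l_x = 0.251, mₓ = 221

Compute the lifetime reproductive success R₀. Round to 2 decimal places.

R₀ = Σ l_x mₓ:
  age 4: 0.773 × 286 = 221.0780
  age 5: 0.643 × 495 = 318.2850
  age 6: 0.540 × 240 = 129.6000
  age 7: 0.490 × 486 = 238.1400
  age 8: 0.367 × 14 = 5.1380
  age 9: 0.333 × 435 = 144.8550
  age 10: 0.251 × 221 = 55.4710
R₀ = 221.0780 + 318.2850 + 129.6000 + 238.1400 + 5.1380 + 144.8550 + 55.4710 = 1112.5670

1112.57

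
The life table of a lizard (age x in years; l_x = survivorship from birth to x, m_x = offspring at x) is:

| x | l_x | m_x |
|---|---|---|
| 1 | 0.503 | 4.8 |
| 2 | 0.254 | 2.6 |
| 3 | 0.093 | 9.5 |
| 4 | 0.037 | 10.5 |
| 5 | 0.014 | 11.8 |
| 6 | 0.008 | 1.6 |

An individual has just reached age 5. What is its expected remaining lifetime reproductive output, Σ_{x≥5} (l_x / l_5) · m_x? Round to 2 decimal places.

l_5 = 0.014. Conditional survival from age 5 to x is l_x / l_5.
  x=5: (0.014/0.014) × 11.8 = 11.8000
  x=6: (0.008/0.014) × 1.6 = 0.9143
Sum = 11.8000 + 0.9143 = 12.7143

12.71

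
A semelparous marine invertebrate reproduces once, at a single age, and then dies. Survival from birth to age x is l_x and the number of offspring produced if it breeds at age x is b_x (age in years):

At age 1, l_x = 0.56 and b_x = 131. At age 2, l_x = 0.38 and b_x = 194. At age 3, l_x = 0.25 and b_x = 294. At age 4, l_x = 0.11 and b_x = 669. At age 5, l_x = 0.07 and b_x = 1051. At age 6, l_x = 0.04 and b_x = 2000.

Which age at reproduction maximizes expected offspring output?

6

Expected offspring if breeding at age x = l_x × b_x:
  age 1: 0.56 × 131 = 73.360
  age 2: 0.38 × 194 = 73.720
  age 3: 0.25 × 294 = 73.500
  age 4: 0.11 × 669 = 73.590
  age 5: 0.07 × 1051 = 73.570
  age 6: 0.04 × 2000 = 80.000
Maximum at age 6 (80.000).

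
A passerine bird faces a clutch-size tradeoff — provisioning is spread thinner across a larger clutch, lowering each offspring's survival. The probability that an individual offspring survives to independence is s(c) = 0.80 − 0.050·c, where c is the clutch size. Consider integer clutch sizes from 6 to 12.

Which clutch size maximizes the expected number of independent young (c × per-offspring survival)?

Expected independent young = c × s(c):
  c=6: 6 × 0.500 = 3.000
  c=7: 7 × 0.450 = 3.150
  c=8: 8 × 0.400 = 3.200
  c=9: 9 × 0.350 = 3.150
  c=10: 10 × 0.300 = 3.000
  c=11: 11 × 0.250 = 2.750
  c=12: 12 × 0.200 = 2.400
Maximum at c = 8 (3.200 independent young).

8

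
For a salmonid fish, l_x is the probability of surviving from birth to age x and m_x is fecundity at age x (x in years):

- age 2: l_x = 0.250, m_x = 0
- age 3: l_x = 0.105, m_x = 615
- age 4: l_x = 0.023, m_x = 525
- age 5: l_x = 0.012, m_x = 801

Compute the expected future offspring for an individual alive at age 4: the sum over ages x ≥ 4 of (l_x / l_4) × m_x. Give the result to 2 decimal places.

l_4 = 0.023. Conditional survival from age 4 to x is l_x / l_4.
  x=4: (0.023/0.023) × 525 = 525.0000
  x=5: (0.012/0.023) × 801 = 417.9130
Sum = 525.0000 + 417.9130 = 942.9130

942.91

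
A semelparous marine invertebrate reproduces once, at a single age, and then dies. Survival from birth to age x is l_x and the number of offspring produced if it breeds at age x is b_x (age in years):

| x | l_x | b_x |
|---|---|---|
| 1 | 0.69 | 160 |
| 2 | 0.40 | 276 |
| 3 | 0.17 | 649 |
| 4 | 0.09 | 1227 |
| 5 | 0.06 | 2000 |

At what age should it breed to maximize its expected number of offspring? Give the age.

5

Expected offspring if breeding at age x = l_x × b_x:
  age 1: 0.69 × 160 = 110.400
  age 2: 0.40 × 276 = 110.400
  age 3: 0.17 × 649 = 110.330
  age 4: 0.09 × 1227 = 110.430
  age 5: 0.06 × 2000 = 120.000
Maximum at age 5 (120.000).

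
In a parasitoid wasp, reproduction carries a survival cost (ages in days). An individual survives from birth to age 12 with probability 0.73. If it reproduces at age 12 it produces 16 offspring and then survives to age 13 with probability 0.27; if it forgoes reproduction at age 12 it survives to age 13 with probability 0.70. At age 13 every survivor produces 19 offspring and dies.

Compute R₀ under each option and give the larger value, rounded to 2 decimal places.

15.42

breed at age 12: R₀ = 0.73 × (16 + 0.27 × 19) = 0.73 × 21.1300 = 15.4249
delay to age 13: R₀ = 0.73 × (0.70 × 19) = 0.73 × 13.3000 = 9.7090
Higher: breed at age 12 (15.4249).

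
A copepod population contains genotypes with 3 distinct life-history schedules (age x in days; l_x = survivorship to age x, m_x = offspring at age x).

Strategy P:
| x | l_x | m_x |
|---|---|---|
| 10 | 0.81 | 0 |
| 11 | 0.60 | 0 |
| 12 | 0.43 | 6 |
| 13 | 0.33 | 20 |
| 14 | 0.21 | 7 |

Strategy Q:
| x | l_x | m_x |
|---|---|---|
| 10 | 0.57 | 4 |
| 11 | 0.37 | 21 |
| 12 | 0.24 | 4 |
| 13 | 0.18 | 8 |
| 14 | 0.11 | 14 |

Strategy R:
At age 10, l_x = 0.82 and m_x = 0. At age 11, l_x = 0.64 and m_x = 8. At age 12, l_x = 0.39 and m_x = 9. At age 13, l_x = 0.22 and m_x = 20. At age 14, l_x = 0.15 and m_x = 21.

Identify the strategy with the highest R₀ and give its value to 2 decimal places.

16.18

Strategy P: R₀ = 0.81×0 + 0.60×0 + 0.43×6 + 0.33×20 + 0.21×7 = 10.6500
Strategy Q: R₀ = 0.57×4 + 0.37×21 + 0.24×4 + 0.18×8 + 0.11×14 = 13.9900
Strategy R: R₀ = 0.82×0 + 0.64×8 + 0.39×9 + 0.22×20 + 0.15×21 = 16.1800
Highest R₀: strategy R with 16.1800.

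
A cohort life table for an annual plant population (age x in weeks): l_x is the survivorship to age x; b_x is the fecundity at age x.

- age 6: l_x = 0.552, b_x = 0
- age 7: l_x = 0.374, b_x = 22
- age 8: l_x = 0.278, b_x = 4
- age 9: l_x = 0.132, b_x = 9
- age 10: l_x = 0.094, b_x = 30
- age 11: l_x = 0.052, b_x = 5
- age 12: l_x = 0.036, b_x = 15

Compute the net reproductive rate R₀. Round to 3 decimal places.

R₀ = Σ l_x b_x:
  age 6: 0.552 × 0 = 0.0000
  age 7: 0.374 × 22 = 8.2280
  age 8: 0.278 × 4 = 1.1120
  age 9: 0.132 × 9 = 1.1880
  age 10: 0.094 × 30 = 2.8200
  age 11: 0.052 × 5 = 0.2600
  age 12: 0.036 × 15 = 0.5400
R₀ = 0.0000 + 8.2280 + 1.1120 + 1.1880 + 2.8200 + 0.2600 + 0.5400 = 14.1480

14.148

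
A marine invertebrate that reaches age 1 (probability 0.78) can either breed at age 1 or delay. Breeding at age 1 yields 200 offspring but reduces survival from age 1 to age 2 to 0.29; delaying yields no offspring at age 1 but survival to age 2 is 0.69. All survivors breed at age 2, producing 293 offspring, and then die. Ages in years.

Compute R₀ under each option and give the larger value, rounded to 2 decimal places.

222.28

breed at age 1: R₀ = 0.78 × (200 + 0.29 × 293) = 0.78 × 284.9700 = 222.2766
delay to age 2: R₀ = 0.78 × (0.69 × 293) = 0.78 × 202.1700 = 157.6926
Higher: breed at age 1 (222.2766).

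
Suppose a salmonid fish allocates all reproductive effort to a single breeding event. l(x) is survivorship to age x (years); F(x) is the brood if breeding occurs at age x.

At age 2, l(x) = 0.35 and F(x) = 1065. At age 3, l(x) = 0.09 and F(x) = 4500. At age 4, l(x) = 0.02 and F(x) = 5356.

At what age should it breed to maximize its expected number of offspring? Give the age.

3

Expected offspring if breeding at age x = l(x) × F(x):
  age 2: 0.35 × 1065 = 372.750
  age 3: 0.09 × 4500 = 405.000
  age 4: 0.02 × 5356 = 107.120
Maximum at age 3 (405.000).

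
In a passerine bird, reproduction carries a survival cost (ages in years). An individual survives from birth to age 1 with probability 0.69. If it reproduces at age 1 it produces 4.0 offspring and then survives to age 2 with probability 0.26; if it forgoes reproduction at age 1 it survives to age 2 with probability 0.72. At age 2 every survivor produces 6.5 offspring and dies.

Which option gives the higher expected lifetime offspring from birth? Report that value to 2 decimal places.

3.93

breed at age 1: R₀ = 0.69 × (4.0 + 0.26 × 6.5) = 0.69 × 5.6900 = 3.9261
delay to age 2: R₀ = 0.69 × (0.72 × 6.5) = 0.69 × 4.6800 = 3.2292
Higher: breed at age 1 (3.9261).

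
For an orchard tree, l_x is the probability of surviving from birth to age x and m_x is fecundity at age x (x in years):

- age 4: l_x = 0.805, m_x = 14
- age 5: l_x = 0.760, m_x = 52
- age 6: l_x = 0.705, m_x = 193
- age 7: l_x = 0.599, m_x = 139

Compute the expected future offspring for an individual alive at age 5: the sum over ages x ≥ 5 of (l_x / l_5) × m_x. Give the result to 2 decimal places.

340.59

l_5 = 0.760. Conditional survival from age 5 to x is l_x / l_5.
  x=5: (0.760/0.760) × 52 = 52.0000
  x=6: (0.705/0.760) × 193 = 179.0329
  x=7: (0.599/0.760) × 139 = 109.5539
Sum = 52.0000 + 179.0329 + 109.5539 = 340.5868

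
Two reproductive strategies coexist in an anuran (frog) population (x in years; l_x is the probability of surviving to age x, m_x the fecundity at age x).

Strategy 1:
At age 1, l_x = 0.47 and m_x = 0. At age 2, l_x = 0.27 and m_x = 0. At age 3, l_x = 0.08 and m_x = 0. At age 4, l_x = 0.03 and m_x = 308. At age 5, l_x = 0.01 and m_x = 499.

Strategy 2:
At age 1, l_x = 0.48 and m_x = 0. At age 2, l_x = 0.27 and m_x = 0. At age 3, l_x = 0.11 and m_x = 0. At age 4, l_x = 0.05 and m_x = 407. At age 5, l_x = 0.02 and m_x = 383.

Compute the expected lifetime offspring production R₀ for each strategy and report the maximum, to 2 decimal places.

28.01

Strategy 1: R₀ = 0.47×0 + 0.27×0 + 0.08×0 + 0.03×308 + 0.01×499 = 14.2300
Strategy 2: R₀ = 0.48×0 + 0.27×0 + 0.11×0 + 0.05×407 + 0.02×383 = 28.0100
Highest R₀: strategy 2 with 28.0100.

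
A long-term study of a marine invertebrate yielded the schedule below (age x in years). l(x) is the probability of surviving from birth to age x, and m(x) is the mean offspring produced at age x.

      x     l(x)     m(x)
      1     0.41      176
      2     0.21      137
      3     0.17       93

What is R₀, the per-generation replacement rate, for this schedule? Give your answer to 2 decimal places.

R₀ = Σ l(x) m(x):
  age 1: 0.41 × 176 = 72.1600
  age 2: 0.21 × 137 = 28.7700
  age 3: 0.17 × 93 = 15.8100
R₀ = 72.1600 + 28.7700 + 15.8100 = 116.7400

116.74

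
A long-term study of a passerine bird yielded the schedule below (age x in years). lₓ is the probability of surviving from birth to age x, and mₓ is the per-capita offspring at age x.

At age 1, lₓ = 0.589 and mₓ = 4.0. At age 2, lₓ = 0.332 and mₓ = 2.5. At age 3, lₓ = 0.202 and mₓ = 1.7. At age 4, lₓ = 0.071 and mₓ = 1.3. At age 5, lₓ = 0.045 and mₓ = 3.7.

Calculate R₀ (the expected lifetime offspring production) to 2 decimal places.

R₀ = Σ lₓ mₓ:
  age 1: 0.589 × 4.0 = 2.3560
  age 2: 0.332 × 2.5 = 0.8300
  age 3: 0.202 × 1.7 = 0.3434
  age 4: 0.071 × 1.3 = 0.0923
  age 5: 0.045 × 3.7 = 0.1665
R₀ = 2.3560 + 0.8300 + 0.3434 + 0.0923 + 0.1665 = 3.7882

3.79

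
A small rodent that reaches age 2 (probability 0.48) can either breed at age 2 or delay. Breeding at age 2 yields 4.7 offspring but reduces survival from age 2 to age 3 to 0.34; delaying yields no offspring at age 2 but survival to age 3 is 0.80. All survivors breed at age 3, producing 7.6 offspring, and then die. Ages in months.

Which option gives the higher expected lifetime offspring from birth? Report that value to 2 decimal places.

3.50

breed at age 2: R₀ = 0.48 × (4.7 + 0.34 × 7.6) = 0.48 × 7.2840 = 3.4963
delay to age 3: R₀ = 0.48 × (0.80 × 7.6) = 0.48 × 6.0800 = 2.9184
Higher: breed at age 2 (3.4963).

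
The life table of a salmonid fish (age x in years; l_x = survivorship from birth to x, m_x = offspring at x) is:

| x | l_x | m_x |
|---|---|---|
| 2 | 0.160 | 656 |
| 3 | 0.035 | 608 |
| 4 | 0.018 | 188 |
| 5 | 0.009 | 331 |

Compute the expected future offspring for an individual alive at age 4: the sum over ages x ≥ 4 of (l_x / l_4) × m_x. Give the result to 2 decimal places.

l_4 = 0.018. Conditional survival from age 4 to x is l_x / l_4.
  x=4: (0.018/0.018) × 188 = 188.0000
  x=5: (0.009/0.018) × 331 = 165.5000
Sum = 188.0000 + 165.5000 = 353.5000

353.50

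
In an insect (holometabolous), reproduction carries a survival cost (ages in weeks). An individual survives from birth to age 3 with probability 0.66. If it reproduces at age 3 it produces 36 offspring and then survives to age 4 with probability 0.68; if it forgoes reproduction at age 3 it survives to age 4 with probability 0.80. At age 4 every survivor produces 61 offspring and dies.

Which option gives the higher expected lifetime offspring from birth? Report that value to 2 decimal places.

breed at age 3: R₀ = 0.66 × (36 + 0.68 × 61) = 0.66 × 77.4800 = 51.1368
delay to age 4: R₀ = 0.66 × (0.80 × 61) = 0.66 × 48.8000 = 32.2080
Higher: breed at age 3 (51.1368).

51.14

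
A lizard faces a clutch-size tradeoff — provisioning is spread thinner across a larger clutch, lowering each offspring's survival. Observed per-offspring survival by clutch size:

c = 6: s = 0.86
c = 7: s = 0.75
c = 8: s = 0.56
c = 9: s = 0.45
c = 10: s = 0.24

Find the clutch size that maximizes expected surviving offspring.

7

Expected surviving offspring = c × s(c):
  c=6: 6 × 0.86 = 5.160
  c=7: 7 × 0.75 = 5.250
  c=8: 8 × 0.56 = 4.480
  c=9: 9 × 0.45 = 4.050
  c=10: 10 × 0.24 = 2.400
Maximum at c = 7 (5.250 surviving offspring).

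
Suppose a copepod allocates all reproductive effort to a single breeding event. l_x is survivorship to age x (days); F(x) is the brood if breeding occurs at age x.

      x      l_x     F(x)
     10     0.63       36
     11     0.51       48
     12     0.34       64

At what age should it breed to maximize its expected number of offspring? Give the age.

11

Expected offspring if breeding at age x = l_x × F(x):
  age 10: 0.63 × 36 = 22.680
  age 11: 0.51 × 48 = 24.480
  age 12: 0.34 × 64 = 21.760
Maximum at age 11 (24.480).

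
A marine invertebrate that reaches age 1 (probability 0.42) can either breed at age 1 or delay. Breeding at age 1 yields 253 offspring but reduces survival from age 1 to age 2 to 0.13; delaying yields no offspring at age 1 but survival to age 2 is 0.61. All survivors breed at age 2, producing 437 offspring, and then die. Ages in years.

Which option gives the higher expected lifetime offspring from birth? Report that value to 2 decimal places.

130.12

breed at age 1: R₀ = 0.42 × (253 + 0.13 × 437) = 0.42 × 309.8100 = 130.1202
delay to age 2: R₀ = 0.42 × (0.61 × 437) = 0.42 × 266.5700 = 111.9594
Higher: breed at age 1 (130.1202).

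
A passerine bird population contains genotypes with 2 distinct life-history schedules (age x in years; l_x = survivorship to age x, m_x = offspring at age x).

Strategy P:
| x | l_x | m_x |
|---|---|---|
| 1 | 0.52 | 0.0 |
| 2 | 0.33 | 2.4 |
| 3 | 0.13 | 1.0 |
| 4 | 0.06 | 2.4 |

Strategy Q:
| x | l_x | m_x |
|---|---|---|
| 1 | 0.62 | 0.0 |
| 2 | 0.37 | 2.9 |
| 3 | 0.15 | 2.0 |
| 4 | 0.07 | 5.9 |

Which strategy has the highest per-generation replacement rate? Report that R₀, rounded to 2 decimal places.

1.79

Strategy P: R₀ = 0.52×0.0 + 0.33×2.4 + 0.13×1.0 + 0.06×2.4 = 1.0660
Strategy Q: R₀ = 0.62×0.0 + 0.37×2.9 + 0.15×2.0 + 0.07×5.9 = 1.7860
Highest R₀: strategy Q with 1.7860.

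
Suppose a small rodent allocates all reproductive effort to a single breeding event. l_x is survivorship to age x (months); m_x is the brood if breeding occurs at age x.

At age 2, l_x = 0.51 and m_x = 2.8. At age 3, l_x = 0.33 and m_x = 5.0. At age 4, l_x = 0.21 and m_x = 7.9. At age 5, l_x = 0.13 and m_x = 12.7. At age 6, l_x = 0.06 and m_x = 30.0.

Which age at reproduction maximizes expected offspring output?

6

Expected offspring if breeding at age x = l_x × m_x:
  age 2: 0.51 × 2.8 = 1.428
  age 3: 0.33 × 5.0 = 1.650
  age 4: 0.21 × 7.9 = 1.659
  age 5: 0.13 × 12.7 = 1.651
  age 6: 0.06 × 30.0 = 1.800
Maximum at age 6 (1.800).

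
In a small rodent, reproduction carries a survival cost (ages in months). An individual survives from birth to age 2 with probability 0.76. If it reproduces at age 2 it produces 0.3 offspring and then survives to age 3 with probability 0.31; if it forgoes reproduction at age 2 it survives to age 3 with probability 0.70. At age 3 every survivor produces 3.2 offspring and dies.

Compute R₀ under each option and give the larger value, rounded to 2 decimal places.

breed at age 2: R₀ = 0.76 × (0.3 + 0.31 × 3.2) = 0.76 × 1.2920 = 0.9819
delay to age 3: R₀ = 0.76 × (0.70 × 3.2) = 0.76 × 2.2400 = 1.7024
Higher: delay to age 3 (1.7024).

1.70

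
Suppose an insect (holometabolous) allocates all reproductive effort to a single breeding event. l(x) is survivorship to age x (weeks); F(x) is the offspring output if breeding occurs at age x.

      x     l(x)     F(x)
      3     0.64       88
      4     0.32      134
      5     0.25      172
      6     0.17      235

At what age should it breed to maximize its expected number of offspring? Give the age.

Expected offspring if breeding at age x = l(x) × F(x):
  age 3: 0.64 × 88 = 56.320
  age 4: 0.32 × 134 = 42.880
  age 5: 0.25 × 172 = 43.000
  age 6: 0.17 × 235 = 39.950
Maximum at age 3 (56.320).

3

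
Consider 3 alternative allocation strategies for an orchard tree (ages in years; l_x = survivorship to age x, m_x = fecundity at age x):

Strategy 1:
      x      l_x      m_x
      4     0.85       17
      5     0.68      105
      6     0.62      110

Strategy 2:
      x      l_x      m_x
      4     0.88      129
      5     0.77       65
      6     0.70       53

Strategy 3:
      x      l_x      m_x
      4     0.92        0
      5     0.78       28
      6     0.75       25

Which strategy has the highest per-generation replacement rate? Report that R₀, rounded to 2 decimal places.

Strategy 1: R₀ = 0.85×17 + 0.68×105 + 0.62×110 = 154.0500
Strategy 2: R₀ = 0.88×129 + 0.77×65 + 0.70×53 = 200.6700
Strategy 3: R₀ = 0.92×0 + 0.78×28 + 0.75×25 = 40.5900
Highest R₀: strategy 2 with 200.6700.

200.67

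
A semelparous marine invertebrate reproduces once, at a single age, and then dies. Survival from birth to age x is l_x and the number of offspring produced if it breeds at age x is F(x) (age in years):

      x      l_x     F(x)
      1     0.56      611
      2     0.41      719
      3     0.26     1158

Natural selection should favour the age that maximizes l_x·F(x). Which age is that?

1

Expected offspring if breeding at age x = l_x × F(x):
  age 1: 0.56 × 611 = 342.160
  age 2: 0.41 × 719 = 294.790
  age 3: 0.26 × 1158 = 301.080
Maximum at age 1 (342.160).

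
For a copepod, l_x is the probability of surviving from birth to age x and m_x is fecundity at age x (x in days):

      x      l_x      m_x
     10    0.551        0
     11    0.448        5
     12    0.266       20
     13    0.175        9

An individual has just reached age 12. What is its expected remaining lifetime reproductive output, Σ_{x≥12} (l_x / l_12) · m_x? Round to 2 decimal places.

l_12 = 0.266. Conditional survival from age 12 to x is l_x / l_12.
  x=12: (0.266/0.266) × 20 = 20.0000
  x=13: (0.175/0.266) × 9 = 5.9211
Sum = 20.0000 + 5.9211 = 25.9211

25.92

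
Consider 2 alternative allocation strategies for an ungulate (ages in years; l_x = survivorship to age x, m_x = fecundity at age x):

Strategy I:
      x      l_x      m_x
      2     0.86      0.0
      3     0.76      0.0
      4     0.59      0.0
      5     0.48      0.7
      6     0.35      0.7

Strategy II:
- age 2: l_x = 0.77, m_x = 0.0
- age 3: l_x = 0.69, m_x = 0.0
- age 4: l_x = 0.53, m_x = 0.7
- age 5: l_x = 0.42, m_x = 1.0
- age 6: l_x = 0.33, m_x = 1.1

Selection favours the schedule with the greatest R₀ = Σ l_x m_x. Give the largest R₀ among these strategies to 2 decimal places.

Strategy I: R₀ = 0.86×0.0 + 0.76×0.0 + 0.59×0.0 + 0.48×0.7 + 0.35×0.7 = 0.5810
Strategy II: R₀ = 0.77×0.0 + 0.69×0.0 + 0.53×0.7 + 0.42×1.0 + 0.33×1.1 = 1.1540
Highest R₀: strategy II with 1.1540.

1.15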